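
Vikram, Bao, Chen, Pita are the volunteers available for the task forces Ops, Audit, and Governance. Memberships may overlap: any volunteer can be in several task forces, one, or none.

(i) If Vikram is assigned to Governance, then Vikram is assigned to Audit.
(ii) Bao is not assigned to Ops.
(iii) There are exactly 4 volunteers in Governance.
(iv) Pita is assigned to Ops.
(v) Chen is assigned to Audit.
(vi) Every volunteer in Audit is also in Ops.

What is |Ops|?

From (ii): Bao ∉ Ops.
From (iv): Pita ∈ Ops.
From (v): Chen ∈ Audit.
(iii): only 4 candidates remain for Governance, so all are in.
(vi) contrapositive: Bao ∉ Audit.
(vi) with Chen ∈ Audit: Chen ∈ Ops.
(i): Vikram ∈ Audit.
(vi) with Vikram ∈ Audit: Vikram ∈ Ops.

3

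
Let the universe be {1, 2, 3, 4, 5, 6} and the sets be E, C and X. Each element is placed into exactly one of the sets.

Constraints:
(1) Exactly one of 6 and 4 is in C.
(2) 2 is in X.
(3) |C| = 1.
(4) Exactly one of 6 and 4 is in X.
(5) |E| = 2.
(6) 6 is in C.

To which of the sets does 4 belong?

4: X

From (2): 2 ∈ X.
From (6): 6 ∈ C.
(1) (exactly one): 4 ∉ C.
(3): C already has 1, so the rest are out.
(4) (exactly one): 4 ∈ X.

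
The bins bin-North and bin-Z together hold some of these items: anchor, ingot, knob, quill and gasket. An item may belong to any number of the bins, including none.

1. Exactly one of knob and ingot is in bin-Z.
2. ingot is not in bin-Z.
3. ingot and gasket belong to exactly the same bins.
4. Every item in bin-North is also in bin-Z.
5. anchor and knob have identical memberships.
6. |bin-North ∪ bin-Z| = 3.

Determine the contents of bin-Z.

From (2): ingot ∉ bin-Z.
(1) (exactly one): knob ∈ bin-Z.
(3): gasket matches ingot: gasket ∉ bin-Z.
(4) contrapositive: ingot ∉ bin-North.
(4) contrapositive: gasket ∉ bin-North.
(5): anchor matches knob: anchor ∈ bin-Z.
Suppose quill ∉ bin-Z: no assignment then satisfies all the clues, so quill ∈ bin-Z.

bin-Z = {anchor, knob, quill}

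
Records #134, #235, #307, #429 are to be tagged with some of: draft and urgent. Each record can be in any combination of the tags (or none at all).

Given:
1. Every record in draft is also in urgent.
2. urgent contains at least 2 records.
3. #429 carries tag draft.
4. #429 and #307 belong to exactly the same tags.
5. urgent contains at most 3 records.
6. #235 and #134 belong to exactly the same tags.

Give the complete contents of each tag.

draft = {#307, #429}; urgent = {#307, #429}

From (3): #429 ∈ draft.
(1) with #429 ∈ draft: #429 ∈ urgent.
(4): #307 matches #429: #307 ∈ draft.
(4): #307 matches #429: #307 ∈ urgent.
Suppose #134 ∈ draft: no assignment then satisfies all the clues, so #134 ∉ draft.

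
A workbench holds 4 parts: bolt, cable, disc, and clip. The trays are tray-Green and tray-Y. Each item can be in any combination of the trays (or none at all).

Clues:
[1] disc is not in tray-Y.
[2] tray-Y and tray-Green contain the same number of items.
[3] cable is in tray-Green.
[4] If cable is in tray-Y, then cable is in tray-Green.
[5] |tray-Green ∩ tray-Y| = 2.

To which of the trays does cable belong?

From (1): disc ∉ tray-Y.
From (3): cable ∈ tray-Green.
Suppose cable ∉ tray-Y: no assignment then satisfies all the clues, so cable ∈ tray-Y.

cable: tray-Green, tray-Y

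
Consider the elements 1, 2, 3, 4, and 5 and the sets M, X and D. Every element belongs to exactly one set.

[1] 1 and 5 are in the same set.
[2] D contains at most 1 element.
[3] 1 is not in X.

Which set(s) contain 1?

1: M

From (3): 1 ∉ X.
(1): 5 matches 1: 5 ∉ X.
Suppose 1 ∉ M: no assignment then satisfies all the clues, so 1 ∈ M.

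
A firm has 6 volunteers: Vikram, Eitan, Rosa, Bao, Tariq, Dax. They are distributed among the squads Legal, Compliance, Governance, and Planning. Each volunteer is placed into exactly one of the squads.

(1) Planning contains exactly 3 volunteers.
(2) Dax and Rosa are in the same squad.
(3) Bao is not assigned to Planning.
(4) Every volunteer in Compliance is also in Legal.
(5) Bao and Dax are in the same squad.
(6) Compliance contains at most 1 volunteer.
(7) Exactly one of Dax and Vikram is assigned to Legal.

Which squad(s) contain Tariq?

Tariq: Planning

From (3): Bao ∉ Planning.
(5): Dax matches Bao: Dax ∉ Planning.
(2): Rosa matches Dax: Rosa ∉ Planning.
(1): only 3 candidates remain for Planning, so all are in.
(7) (exactly one): Dax ∈ Legal.
(2): Rosa matches Dax: Rosa ∈ Legal.
(5): Bao matches Dax: Bao ∈ Legal.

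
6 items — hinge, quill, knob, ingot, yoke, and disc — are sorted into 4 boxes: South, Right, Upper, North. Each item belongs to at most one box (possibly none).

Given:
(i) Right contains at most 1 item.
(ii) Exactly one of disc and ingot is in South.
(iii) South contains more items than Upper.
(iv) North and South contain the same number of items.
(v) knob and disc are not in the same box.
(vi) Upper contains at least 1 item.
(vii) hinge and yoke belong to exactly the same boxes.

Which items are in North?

North = {hinge, yoke}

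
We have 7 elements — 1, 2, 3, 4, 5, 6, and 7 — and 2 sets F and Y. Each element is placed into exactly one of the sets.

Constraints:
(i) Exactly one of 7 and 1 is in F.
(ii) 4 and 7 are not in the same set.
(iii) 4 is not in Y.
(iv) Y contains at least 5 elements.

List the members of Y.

From (iii): 4 ∉ Y.
Only one set left: 4 ∈ F.
(ii): 7 ∉ F.
Only one set left: 7 ∈ Y.
(i) (exactly one): 1 ∈ F.
(iv): only 5 candidates remain for Y, so all are in.

Y = {2, 3, 5, 6, 7}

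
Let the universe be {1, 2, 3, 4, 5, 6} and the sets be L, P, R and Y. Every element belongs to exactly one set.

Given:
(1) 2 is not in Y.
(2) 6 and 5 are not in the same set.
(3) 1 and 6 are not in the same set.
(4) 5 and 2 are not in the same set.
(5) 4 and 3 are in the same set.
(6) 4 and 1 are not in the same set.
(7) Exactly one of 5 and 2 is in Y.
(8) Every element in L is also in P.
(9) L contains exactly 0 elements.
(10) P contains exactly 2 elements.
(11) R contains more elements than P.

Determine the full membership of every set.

L = {}; P = {1, 2}; R = {3, 4, 6}; Y = {5}

From (1): 2 ∉ Y.
(7) (exactly one): 5 ∈ Y.
(9): L already has 0, so the rest are out.
(2): 6 ∉ Y.
Suppose 1 ∉ P: no assignment then satisfies all the clues, so 1 ∈ P.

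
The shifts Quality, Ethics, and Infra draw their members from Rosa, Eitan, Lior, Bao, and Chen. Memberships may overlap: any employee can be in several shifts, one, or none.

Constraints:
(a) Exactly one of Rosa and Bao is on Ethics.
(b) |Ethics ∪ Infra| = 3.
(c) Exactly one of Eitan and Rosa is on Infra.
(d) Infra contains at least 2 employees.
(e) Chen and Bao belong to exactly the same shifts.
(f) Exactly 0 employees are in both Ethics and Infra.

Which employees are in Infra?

Infra = {Eitan, Lior}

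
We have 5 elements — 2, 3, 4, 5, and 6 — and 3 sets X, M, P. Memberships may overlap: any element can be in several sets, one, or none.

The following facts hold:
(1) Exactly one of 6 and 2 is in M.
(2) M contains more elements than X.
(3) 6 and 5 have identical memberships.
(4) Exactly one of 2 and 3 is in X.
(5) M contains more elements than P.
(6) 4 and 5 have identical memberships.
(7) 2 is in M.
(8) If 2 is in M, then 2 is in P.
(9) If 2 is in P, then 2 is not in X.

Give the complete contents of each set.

X = {3}; M = {2, 3}; P = {2}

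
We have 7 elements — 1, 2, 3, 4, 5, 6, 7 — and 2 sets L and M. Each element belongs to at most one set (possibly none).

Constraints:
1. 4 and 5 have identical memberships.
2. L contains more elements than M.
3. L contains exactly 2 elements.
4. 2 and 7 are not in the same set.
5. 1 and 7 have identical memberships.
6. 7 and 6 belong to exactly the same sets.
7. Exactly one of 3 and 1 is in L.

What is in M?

M = {}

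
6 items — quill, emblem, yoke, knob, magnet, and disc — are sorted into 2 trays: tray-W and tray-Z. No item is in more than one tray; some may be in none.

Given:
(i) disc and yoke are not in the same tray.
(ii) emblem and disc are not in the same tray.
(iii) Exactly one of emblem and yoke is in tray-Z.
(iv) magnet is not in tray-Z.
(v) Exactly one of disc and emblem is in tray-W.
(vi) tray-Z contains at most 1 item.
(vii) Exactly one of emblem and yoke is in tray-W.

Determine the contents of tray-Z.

tray-Z = {yoke}

From (iv): magnet ∉ tray-Z.
Suppose quill ∈ tray-Z: no assignment then satisfies all the clues, so quill ∉ tray-Z.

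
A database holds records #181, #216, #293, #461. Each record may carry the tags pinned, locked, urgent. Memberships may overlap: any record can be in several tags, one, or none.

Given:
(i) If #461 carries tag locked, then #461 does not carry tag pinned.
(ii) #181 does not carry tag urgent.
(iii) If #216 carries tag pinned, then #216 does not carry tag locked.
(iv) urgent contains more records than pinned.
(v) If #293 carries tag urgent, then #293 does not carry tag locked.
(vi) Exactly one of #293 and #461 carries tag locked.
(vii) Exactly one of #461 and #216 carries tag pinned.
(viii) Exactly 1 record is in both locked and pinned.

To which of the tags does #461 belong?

#461: locked, urgent

From (ii): #181 ∉ urgent.
Suppose #461 ∈ pinned: no assignment then satisfies all the clues, so #461 ∉ pinned.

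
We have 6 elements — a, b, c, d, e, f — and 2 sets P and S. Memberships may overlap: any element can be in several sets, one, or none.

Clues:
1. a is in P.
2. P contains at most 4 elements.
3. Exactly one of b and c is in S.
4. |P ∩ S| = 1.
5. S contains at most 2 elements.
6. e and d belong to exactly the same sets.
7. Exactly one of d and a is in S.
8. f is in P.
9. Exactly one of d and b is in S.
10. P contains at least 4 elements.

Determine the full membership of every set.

P = {a, d, e, f}; S = {a, b}

From (1): a ∈ P.
From (8): f ∈ P.
Suppose a ∉ S: no assignment then satisfies all the clues, so a ∈ S.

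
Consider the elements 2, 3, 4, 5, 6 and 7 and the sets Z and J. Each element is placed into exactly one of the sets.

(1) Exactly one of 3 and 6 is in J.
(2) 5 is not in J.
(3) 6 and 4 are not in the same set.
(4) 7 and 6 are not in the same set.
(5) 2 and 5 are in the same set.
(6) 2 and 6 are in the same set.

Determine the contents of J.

From (2): 5 ∉ J.
(5): 2 matches 5: 2 ∉ J.
(6): 6 matches 2: 6 ∉ J.
Only one set left: 2 ∈ Z.
Only one set left: 5 ∈ Z.
Only one set left: 6 ∈ Z.
(1) (exactly one): 3 ∈ J.
(3): 4 ∉ Z.
(4): 7 ∉ Z.
Only one set left: 4 ∈ J.
Only one set left: 7 ∈ J.

J = {3, 4, 7}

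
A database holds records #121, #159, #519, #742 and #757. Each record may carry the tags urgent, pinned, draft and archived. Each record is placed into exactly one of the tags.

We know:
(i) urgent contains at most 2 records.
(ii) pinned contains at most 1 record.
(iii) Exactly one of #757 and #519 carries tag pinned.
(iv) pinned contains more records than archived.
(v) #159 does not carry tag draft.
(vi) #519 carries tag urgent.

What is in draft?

draft = {#121, #742}

From (v): #159 ∉ draft.
From (vi): #519 ∈ urgent.
(iii) (exactly one): #757 ∈ pinned.
(ii): pinned already has 1, so the rest are out.
Suppose #121 ∉ draft: no assignment then satisfies all the clues, so #121 ∈ draft.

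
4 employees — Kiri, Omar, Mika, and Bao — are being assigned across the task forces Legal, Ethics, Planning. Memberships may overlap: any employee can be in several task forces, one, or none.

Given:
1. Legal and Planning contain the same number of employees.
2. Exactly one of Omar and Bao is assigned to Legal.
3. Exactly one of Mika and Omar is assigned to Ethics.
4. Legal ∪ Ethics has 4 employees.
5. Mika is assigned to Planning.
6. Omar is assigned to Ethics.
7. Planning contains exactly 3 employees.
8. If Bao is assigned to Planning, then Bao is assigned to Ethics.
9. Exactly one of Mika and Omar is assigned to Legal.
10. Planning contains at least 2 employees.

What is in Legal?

Legal = {Bao, Kiri, Mika}

From (5): Mika ∈ Planning.
From (6): Omar ∈ Ethics.
(3) (exactly one): Mika ∉ Ethics.
Suppose Kiri ∉ Legal: no assignment then satisfies all the clues, so Kiri ∈ Legal.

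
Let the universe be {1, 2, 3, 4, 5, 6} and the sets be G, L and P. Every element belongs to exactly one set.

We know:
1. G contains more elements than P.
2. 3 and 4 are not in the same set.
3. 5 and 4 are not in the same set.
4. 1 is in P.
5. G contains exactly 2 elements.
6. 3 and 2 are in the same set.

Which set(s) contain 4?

4: G

From (4): 1 ∈ P.
Suppose 4 ∉ G: no assignment then satisfies all the clues, so 4 ∈ G.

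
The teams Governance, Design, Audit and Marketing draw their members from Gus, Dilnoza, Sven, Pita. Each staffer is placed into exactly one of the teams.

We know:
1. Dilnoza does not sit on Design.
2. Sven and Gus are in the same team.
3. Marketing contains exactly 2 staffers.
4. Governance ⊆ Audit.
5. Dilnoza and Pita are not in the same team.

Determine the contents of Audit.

Audit = {Dilnoza}

From (1): Dilnoza ∉ Design.
Suppose Gus ∈ Audit: no assignment then satisfies all the clues, so Gus ∉ Audit.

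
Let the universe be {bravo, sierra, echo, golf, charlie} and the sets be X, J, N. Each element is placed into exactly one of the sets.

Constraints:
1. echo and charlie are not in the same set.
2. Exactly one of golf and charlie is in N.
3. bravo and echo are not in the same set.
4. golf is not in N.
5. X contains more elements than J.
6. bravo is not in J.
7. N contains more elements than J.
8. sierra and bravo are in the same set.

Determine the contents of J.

J = {}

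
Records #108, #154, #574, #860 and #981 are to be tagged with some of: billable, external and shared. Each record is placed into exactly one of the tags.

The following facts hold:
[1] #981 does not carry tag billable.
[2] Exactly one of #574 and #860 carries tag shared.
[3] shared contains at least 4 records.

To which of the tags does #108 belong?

#108: shared

From (1): #981 ∉ billable.
Suppose #108 ∈ billable: no assignment then satisfies all the clues, so #108 ∉ billable.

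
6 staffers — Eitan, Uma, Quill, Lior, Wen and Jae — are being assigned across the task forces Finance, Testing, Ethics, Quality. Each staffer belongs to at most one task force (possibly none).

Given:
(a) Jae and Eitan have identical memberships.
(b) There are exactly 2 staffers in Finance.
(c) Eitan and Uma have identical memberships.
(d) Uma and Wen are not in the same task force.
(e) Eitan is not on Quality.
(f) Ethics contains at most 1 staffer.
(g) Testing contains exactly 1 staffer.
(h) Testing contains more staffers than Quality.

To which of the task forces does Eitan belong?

Eitan: none

From (e): Eitan ∉ Quality.
(a): Jae matches Eitan: Jae ∉ Quality.
(c): Uma matches Eitan: Uma ∉ Quality.
Suppose Eitan ∈ Finance: no assignment then satisfies all the clues, so Eitan ∉ Finance.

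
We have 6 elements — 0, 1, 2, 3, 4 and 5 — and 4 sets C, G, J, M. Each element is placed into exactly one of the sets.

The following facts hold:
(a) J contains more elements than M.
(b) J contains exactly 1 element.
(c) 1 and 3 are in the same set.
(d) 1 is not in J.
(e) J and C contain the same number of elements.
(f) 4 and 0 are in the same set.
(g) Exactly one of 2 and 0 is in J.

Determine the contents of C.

From (d): 1 ∉ J.
(c): 3 matches 1: 3 ∉ J.
Suppose 0 ∈ C: no assignment then satisfies all the clues, so 0 ∉ C.

C = {5}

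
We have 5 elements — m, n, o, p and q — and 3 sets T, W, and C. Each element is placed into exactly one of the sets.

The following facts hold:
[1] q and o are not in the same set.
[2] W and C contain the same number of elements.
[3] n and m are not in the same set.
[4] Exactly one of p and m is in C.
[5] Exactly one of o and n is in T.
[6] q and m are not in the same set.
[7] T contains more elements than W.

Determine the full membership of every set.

T = {n, p, q}; W = {o}; C = {m}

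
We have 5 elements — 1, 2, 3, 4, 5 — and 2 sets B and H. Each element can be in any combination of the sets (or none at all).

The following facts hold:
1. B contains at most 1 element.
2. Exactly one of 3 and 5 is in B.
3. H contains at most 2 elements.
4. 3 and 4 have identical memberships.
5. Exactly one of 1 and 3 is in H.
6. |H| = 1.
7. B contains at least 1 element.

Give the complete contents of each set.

B = {5}; H = {1}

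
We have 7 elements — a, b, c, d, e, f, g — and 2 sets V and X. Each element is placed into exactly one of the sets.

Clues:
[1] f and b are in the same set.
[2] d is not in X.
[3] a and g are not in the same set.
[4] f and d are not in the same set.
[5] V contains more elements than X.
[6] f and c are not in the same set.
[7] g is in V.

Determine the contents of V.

From (2): d ∉ X.
From (7): g ∈ V.
(3): a ∉ V.
Only one set left: a ∈ X.
Only one set left: d ∈ V.
(4): f ∉ V.
Only one set left: f ∈ X.
(1): b matches f: b ∉ V.
(1): b matches f: b ∈ X.
(6): c ∉ X.
Only one set left: c ∈ V.
Suppose e ∉ V: no assignment then satisfies all the clues, so e ∈ V.

V = {c, d, e, g}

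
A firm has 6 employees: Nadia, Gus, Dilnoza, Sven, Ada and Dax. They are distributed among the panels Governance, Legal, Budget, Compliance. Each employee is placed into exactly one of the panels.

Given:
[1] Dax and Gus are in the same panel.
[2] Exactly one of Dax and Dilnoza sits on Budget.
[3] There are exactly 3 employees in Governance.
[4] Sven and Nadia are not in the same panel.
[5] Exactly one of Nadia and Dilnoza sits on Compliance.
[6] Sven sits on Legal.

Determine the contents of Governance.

Governance = {Ada, Dax, Gus}

From (6): Sven ∈ Legal.
(4): Nadia ∉ Legal.
Suppose Nadia ∈ Governance: no assignment then satisfies all the clues, so Nadia ∉ Governance.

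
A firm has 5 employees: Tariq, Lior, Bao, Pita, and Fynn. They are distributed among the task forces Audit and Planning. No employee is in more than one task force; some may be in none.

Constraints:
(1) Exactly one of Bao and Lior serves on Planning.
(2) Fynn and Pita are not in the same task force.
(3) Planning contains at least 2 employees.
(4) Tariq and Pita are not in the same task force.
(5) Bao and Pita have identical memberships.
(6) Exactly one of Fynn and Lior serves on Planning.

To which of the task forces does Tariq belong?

Tariq: Planning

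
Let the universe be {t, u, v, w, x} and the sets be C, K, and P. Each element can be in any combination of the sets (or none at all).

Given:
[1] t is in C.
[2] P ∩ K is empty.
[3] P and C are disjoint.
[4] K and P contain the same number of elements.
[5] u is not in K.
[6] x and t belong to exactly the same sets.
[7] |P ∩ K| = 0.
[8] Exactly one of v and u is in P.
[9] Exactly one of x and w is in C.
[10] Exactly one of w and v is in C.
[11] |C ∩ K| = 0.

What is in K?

K = {w}

From (1): t ∈ C.
From (5): u ∉ K.
(3) (disjoint): t ∉ P.
(6): x matches t: x ∈ C.
(6): x matches t: x ∉ P.
(9) (exactly one): w ∉ C.
(10) (exactly one): v ∈ C.
(3) (disjoint): v ∉ P.
(8) (exactly one): u ∈ P.
(3) (disjoint): u ∉ C.
Suppose t ∈ K: no assignment then satisfies all the clues, so t ∉ K.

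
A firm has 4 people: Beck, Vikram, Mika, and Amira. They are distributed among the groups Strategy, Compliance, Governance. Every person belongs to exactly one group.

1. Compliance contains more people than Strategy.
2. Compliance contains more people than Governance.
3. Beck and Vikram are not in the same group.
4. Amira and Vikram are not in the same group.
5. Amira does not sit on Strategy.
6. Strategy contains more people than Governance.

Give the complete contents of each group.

Strategy = {Vikram}; Compliance = {Amira, Beck, Mika}; Governance = {}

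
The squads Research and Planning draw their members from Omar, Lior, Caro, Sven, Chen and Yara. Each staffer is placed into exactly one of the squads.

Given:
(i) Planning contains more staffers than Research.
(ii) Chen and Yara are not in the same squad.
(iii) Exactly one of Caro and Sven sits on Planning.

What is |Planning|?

4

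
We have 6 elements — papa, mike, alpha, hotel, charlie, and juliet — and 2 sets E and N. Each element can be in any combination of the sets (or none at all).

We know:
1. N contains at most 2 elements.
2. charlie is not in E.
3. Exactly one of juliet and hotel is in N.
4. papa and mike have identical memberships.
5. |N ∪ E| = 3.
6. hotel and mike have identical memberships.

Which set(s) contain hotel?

hotel: none

From (2): charlie ∉ E.
Suppose hotel ∈ E: no assignment then satisfies all the clues, so hotel ∉ E.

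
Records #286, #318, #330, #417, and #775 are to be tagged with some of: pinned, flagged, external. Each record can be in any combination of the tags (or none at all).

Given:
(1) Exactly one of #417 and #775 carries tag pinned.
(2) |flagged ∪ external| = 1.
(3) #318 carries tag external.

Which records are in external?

external = {#318}

From (3): #318 ∈ external.
Suppose #286 ∈ external: no assignment then satisfies all the clues, so #286 ∉ external.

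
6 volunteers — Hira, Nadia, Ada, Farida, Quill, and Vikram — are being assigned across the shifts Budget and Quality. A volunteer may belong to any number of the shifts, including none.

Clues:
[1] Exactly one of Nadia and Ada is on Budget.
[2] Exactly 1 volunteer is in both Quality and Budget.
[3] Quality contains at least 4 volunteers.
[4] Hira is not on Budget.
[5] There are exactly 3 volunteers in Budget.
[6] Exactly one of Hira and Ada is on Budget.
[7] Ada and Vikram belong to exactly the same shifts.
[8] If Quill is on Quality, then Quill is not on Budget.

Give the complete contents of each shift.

Budget = {Ada, Farida, Vikram}; Quality = {Farida, Hira, Nadia, Quill}

From (4): Hira ∉ Budget.
(6) (exactly one): Ada ∈ Budget.
(7): Vikram matches Ada: Vikram ∈ Budget.
(1) (exactly one): Nadia ∉ Budget.
Suppose Hira ∉ Quality: no assignment then satisfies all the clues, so Hira ∈ Quality.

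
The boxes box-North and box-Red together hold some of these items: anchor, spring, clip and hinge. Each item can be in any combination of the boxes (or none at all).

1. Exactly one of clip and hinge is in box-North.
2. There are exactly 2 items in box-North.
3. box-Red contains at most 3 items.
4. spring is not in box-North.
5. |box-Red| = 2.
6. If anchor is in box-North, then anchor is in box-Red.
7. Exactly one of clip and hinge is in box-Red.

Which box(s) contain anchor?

anchor: box-North, box-Red

From (4): spring ∉ box-North.
Suppose anchor ∉ box-North: no assignment then satisfies all the clues, so anchor ∈ box-North.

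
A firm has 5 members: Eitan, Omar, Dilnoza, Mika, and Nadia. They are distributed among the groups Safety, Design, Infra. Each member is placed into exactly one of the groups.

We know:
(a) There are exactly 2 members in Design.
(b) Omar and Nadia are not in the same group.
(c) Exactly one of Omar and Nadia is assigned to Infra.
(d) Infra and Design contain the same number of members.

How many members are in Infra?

2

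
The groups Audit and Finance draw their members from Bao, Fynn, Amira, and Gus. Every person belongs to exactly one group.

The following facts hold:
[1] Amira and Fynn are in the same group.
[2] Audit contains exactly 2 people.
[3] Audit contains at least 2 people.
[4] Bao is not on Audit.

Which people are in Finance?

From (4): Bao ∉ Audit.
Only one group left: Bao ∈ Finance.
Suppose Fynn ∈ Finance: no assignment then satisfies all the clues, so Fynn ∉ Finance.

Finance = {Bao, Gus}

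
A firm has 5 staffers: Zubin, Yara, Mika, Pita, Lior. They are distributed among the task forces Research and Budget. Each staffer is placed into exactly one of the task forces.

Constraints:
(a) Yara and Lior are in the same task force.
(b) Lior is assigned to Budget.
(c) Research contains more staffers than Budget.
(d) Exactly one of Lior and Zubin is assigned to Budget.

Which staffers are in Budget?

From (b): Lior ∈ Budget.
(a): Yara matches Lior: Yara ∉ Research.
(a): Yara matches Lior: Yara ∈ Budget.
(d) (exactly one): Zubin ∉ Budget.
Only one task force left: Zubin ∈ Research.
Suppose Mika ∈ Budget: no assignment then satisfies all the clues, so Mika ∉ Budget.

Budget = {Lior, Yara}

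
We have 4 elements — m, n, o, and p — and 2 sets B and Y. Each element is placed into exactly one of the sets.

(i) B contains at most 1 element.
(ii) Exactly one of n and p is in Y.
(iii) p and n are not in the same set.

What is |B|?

1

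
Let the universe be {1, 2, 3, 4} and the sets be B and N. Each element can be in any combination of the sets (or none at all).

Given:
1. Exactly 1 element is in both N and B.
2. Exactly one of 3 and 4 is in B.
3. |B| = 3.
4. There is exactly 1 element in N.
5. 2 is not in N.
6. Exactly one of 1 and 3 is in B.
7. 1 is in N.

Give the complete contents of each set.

B = {1, 2, 4}; N = {1}

From (5): 2 ∉ N.
From (7): 1 ∈ N.
(4): N already has 1, so the rest are out.
Suppose 1 ∉ B: no assignment then satisfies all the clues, so 1 ∈ B.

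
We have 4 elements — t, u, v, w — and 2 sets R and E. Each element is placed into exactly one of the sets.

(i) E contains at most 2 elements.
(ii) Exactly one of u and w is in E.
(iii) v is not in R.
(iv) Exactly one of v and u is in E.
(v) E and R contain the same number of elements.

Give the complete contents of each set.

From (iii): v ∉ R.
Only one set left: v ∈ E.
(iv) (exactly one): u ∉ E.
Only one set left: u ∈ R.
(ii) (exactly one): w ∈ E.
(i): E already has 2, so the rest are out.
Only one set left: t ∈ R.

R = {t, u}; E = {v, w}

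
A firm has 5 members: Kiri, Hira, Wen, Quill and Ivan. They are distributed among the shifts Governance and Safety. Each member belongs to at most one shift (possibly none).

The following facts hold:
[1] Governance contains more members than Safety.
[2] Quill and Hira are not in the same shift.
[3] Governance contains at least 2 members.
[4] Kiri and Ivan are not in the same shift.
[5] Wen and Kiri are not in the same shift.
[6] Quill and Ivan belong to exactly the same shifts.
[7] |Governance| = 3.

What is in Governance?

Governance = {Ivan, Quill, Wen}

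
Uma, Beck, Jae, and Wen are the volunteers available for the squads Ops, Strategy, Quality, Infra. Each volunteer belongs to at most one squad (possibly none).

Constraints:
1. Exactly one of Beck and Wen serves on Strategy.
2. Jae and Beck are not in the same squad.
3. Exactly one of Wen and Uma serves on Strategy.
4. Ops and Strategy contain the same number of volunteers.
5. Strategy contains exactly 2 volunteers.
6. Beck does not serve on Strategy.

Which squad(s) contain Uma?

From (6): Beck ∉ Strategy.
(1) (exactly one): Wen ∈ Strategy.
(3) (exactly one): Uma ∉ Strategy.
(5): only 2 candidates remain for Strategy, so all are in.
Suppose Uma ∉ Ops: no assignment then satisfies all the clues, so Uma ∈ Ops.

Uma: Ops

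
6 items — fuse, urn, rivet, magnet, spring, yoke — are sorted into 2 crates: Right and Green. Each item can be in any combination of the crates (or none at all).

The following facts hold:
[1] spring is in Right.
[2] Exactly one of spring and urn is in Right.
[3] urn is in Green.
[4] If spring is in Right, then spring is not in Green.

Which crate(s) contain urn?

urn: Green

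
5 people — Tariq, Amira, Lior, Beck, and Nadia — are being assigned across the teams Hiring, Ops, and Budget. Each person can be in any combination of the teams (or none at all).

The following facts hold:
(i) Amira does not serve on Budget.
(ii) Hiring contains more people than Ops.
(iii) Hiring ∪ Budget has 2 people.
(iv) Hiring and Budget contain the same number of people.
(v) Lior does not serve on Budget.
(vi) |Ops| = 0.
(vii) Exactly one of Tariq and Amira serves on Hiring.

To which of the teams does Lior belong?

Lior: none

From (i): Amira ∉ Budget.
From (v): Lior ∉ Budget.
(vi): Ops already has 0, so the rest are out.
Suppose Lior ∈ Hiring: no assignment then satisfies all the clues, so Lior ∉ Hiring.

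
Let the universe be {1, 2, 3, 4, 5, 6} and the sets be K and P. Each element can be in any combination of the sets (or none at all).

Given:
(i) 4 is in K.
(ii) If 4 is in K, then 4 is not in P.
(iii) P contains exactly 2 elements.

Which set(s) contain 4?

4: K

From (i): 4 ∈ K.
(ii): 4 ∉ P.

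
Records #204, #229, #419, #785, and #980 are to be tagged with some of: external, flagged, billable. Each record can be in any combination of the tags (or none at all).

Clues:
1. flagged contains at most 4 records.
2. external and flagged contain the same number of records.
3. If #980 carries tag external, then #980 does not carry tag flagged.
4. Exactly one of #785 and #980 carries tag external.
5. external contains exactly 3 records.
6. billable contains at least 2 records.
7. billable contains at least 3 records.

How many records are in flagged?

3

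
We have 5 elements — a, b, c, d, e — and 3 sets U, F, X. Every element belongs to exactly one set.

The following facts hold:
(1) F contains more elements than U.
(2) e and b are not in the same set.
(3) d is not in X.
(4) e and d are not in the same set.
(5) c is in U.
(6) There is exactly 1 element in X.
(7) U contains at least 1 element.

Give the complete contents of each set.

U = {c}; F = {a, b, d}; X = {e}

From (3): d ∉ X.
From (5): c ∈ U.
Suppose a ∈ U: no assignment then satisfies all the clues, so a ∉ U.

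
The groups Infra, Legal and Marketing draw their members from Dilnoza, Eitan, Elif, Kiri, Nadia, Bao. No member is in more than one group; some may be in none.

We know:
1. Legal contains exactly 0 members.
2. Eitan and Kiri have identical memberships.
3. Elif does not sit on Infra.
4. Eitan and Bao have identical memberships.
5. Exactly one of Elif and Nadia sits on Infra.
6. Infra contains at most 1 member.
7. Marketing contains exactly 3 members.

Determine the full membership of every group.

From (3): Elif ∉ Infra.
(1): Legal already has 0, so the rest are out.
(5) (exactly one): Nadia ∈ Infra.
(6): Infra already has 1, so the rest are out.
Suppose Dilnoza ∈ Marketing: no assignment then satisfies all the clues, so Dilnoza ∉ Marketing.

Infra = {Nadia}; Legal = {}; Marketing = {Bao, Eitan, Kiri}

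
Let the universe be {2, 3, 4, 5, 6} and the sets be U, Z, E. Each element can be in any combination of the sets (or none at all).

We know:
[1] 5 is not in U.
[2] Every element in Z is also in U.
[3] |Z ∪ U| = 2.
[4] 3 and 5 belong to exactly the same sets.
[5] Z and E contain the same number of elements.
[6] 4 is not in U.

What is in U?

U = {2, 6}

From (1): 5 ∉ U.
From (6): 4 ∉ U.
(2) contrapositive: 4 ∉ Z.
(2) contrapositive: 5 ∉ Z.
(4): 3 matches 5: 3 ∉ U.
(4): 3 matches 5: 3 ∉ Z.
Suppose 2 ∉ U: no assignment then satisfies all the clues, so 2 ∈ U.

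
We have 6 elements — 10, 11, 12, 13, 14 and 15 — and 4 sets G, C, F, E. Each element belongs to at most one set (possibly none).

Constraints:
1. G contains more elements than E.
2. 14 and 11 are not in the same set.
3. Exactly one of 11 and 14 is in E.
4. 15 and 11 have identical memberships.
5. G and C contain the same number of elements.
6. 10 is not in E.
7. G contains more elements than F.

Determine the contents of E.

From (6): 10 ∉ E.
Suppose 11 ∈ E: no assignment then satisfies all the clues, so 11 ∉ E.

E = {14}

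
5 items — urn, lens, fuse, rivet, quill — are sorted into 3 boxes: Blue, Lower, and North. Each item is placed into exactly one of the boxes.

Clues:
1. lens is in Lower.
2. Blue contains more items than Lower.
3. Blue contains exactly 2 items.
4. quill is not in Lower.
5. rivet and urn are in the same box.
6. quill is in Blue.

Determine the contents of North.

North = {rivet, urn}

From (1): lens ∈ Lower.
From (4): quill ∉ Lower.
From (6): quill ∈ Blue.
Suppose urn ∉ North: no assignment then satisfies all the clues, so urn ∈ North.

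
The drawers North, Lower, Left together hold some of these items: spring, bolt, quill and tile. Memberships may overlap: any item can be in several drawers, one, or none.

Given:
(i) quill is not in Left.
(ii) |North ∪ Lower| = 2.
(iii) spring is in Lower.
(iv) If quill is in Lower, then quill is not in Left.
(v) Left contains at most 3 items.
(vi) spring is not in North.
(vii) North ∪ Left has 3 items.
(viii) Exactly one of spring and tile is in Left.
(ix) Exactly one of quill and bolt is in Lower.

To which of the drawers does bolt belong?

bolt: Left

From (i): quill ∉ Left.
From (iii): spring ∈ Lower.
From (vi): spring ∉ North.
Suppose bolt ∈ North: no assignment then satisfies all the clues, so bolt ∉ North.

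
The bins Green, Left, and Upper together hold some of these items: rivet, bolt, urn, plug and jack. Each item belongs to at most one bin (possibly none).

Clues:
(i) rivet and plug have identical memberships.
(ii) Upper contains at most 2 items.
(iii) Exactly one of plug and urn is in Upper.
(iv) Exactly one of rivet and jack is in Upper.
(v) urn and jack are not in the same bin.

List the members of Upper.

Upper = {plug, rivet}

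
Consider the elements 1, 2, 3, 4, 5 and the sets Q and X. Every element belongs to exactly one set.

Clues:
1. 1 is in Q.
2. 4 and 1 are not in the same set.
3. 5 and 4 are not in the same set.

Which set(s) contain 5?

From (1): 1 ∈ Q.
(2): 4 ∉ Q.
Only one set left: 4 ∈ X.
(3): 5 ∉ X.
Only one set left: 5 ∈ Q.

5: Q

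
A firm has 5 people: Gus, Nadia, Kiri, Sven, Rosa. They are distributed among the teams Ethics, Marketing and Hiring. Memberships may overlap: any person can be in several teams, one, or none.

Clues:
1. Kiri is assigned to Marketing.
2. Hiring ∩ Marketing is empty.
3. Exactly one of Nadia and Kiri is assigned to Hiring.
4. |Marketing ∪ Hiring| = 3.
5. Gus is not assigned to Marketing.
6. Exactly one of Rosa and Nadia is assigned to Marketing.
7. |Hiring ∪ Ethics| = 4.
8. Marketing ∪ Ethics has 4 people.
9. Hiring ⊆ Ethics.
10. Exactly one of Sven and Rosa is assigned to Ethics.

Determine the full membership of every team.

Ethics = {Gus, Kiri, Nadia, Rosa}; Marketing = {Kiri, Rosa}; Hiring = {Nadia}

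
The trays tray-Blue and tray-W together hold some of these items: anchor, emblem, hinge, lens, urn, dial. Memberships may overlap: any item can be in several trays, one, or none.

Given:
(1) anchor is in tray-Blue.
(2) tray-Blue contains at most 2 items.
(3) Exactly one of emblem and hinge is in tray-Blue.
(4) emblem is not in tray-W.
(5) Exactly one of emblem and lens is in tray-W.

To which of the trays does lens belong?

From (1): anchor ∈ tray-Blue.
From (4): emblem ∉ tray-W.
(5) (exactly one): lens ∈ tray-W.
Suppose lens ∈ tray-Blue: no assignment then satisfies all the clues, so lens ∉ tray-Blue.

lens: tray-W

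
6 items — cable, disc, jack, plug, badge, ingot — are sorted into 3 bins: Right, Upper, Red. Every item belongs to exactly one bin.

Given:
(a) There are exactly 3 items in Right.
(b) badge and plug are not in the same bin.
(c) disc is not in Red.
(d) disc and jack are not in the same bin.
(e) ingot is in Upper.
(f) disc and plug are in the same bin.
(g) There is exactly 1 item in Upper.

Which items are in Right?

Right = {cable, disc, plug}

From (c): disc ∉ Red.
From (e): ingot ∈ Upper.
(f): plug matches disc: plug ∉ Red.
(g): Upper already has 1, so the rest are out.
Only one bin left: disc ∈ Right.
Only one bin left: plug ∈ Right.
(b): badge ∉ Right.
(d): jack ∉ Right.
Only one bin left: jack ∈ Red.
Only one bin left: badge ∈ Red.
(a): only 3 candidates remain for Right, so all are in.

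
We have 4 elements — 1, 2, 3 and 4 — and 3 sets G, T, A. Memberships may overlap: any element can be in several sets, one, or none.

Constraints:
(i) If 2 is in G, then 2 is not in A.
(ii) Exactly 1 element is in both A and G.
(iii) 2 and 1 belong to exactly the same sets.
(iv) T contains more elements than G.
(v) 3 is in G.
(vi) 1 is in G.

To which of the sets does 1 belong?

1: G, T

From (v): 3 ∈ G.
From (vi): 1 ∈ G.
(iii): 2 matches 1: 2 ∈ G.
(i): 2 ∉ A.
(iii): 1 matches 2: 1 ∉ A.
Suppose 1 ∉ T: no assignment then satisfies all the clues, so 1 ∈ T.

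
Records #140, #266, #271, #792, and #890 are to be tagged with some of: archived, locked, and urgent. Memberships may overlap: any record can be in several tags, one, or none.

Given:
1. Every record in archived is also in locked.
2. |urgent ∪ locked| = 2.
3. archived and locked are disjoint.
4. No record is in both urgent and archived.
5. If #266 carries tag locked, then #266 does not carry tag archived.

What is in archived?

archived = {}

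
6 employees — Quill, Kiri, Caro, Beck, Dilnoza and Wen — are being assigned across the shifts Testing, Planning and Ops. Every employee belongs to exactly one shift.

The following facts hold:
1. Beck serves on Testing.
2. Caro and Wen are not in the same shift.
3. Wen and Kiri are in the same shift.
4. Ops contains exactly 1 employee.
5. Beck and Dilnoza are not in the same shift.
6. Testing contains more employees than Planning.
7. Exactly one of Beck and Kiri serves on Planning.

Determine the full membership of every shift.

Testing = {Beck, Caro, Quill}; Planning = {Kiri, Wen}; Ops = {Dilnoza}

From (1): Beck ∈ Testing.
(5): Dilnoza ∉ Testing.
(7) (exactly one): Kiri ∈ Planning.
(3): Wen matches Kiri: Wen ∉ Testing.
(3): Wen matches Kiri: Wen ∈ Planning.
(2): Caro ∉ Planning.
Suppose Quill ∉ Testing: no assignment then satisfies all the clues, so Quill ∈ Testing.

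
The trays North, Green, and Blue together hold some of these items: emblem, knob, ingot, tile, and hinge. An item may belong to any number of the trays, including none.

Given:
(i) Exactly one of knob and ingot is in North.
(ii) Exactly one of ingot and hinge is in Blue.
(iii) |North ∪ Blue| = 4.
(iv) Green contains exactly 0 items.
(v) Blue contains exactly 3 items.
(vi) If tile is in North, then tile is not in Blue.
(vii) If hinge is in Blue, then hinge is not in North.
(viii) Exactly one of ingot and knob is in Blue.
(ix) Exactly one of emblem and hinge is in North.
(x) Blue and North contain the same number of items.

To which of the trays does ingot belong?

ingot: none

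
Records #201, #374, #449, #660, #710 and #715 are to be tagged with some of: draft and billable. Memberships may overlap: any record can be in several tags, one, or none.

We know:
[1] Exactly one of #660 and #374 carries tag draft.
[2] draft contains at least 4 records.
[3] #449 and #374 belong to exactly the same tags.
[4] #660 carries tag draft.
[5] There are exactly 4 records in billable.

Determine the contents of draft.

draft = {#201, #660, #710, #715}

From (4): #660 ∈ draft.
(1) (exactly one): #374 ∉ draft.
(3): #449 matches #374: #449 ∉ draft.
(2): only 4 candidates remain for draft, so all are in.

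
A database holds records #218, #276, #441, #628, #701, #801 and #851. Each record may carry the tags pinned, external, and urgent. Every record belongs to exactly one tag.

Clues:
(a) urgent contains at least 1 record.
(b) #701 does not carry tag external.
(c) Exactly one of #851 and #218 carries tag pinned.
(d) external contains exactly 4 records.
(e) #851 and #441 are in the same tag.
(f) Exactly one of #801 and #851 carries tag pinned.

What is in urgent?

urgent = {#701}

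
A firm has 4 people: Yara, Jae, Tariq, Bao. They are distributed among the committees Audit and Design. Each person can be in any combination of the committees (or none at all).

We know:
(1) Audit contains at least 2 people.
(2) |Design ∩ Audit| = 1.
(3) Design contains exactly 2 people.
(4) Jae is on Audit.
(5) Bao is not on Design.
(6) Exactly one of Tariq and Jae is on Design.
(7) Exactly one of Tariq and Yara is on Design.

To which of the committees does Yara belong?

Yara: Design

From (4): Jae ∈ Audit.
From (5): Bao ∉ Design.
Suppose Yara ∈ Audit: no assignment then satisfies all the clues, so Yara ∉ Audit.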